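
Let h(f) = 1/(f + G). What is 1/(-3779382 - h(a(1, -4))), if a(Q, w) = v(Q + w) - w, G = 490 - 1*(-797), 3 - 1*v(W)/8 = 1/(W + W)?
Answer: -3949/14924779521 ≈ -2.6459e-7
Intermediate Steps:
v(W) = 24 - 4/W (v(W) = 24 - 8/(W + W) = 24 - 8*1/(2*W) = 24 - 4/W)
G = 1287 (G = 490 + 797 = 1287)
a(Q, w) = 24 - w - 4/(Q + w) (a(Q, w) = (24 - 4/(Q + w)) - w = 24 - w - 4/(Q + w))
h(f) = 1/(1287 + f) (h(f) = 1/(f + 1287) = 1/(1287 + f))
1/(-3779382 - h(a(1, -4))) = 1/(-3779382 - 1/(1287 + (-4 + (24 - 1*(-4))*(1 - 4))/(1 - 4))) = 1/(-3779382 - 1/(1287 + (-4 + (24 + 4)*(-3))/(-3))) = 1/(-3779382 - 1/(1287 - (-4 + 28*(-3))/3)) = 1/(-3779382 - 1/(1287 - (-4 - 84)/3)) = 1/(-3779382 - 1/(1287 - ⅓*(-88))) = 1/(-3779382 - 1/(1287 + 88/3)) = 1/(-3779382 - 1/3949/3) = 1/(-3779382 - 1*3/3949) = 1/(-3779382 - 3/3949) = 1/(-14924779521/3949) = -3949/14924779521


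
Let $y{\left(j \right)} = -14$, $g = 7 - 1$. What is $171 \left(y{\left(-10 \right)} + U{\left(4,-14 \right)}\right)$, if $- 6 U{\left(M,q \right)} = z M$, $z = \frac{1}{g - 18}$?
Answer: $- \frac{4769}{2} \approx -2384.5$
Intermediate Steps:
$g = 6$ ($g = 7 - 1 = 6$)
$z = - \frac{1}{12}$ ($z = \frac{1}{6 - 18} = \frac{1}{-12} = - \frac{1}{12} \approx -0.083333$)
$U{\left(M,q \right)} = \frac{M}{72}$ ($U{\left(M,q \right)} = - \frac{\left(- \frac{1}{12}\right) M}{6} = \frac{M}{72}$)
$171 \left(y{\left(-10 \right)} + U{\left(4,-14 \right)}\right) = 171 \left(-14 + \frac{1}{72} \cdot 4\right) = 171 \left(-14 + \frac{1}{18}\right) = 171 \left(- \frac{251}{18}\right) = - \frac{4769}{2}$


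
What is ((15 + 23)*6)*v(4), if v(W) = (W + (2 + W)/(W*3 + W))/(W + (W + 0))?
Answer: 1995/16 ≈ 124.69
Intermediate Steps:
v(W) = (W + (2 + W)/(4*W))/(2*W) (v(W) = (W + (2 + W)/(3*W + W))/(W + W) = (W + (2 + W)/((4*W)))/((2*W)) = (W + (2 + W)*(1/(4*W)))*(1/(2*W)) = (W + (2 + W)/(4*W))*(1/(2*W)) = (W + (2 + W)/(4*W))/(2*W))
((15 + 23)*6)*v(4) = ((15 + 23)*6)*((⅛)*(2 + 4 + 4*4²)/4²) = (38*6)*((⅛)*(1/16)*(2 + 4 + 4*16)) = 228*((⅛)*(1/16)*(2 + 4 + 64)) = 228*((⅛)*(1/16)*70) = 228*(35/64) = 1995/16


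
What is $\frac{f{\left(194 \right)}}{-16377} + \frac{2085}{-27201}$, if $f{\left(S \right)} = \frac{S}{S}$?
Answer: $- \frac{11391082}{148490259} \approx -0.076713$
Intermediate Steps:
$f{\left(S \right)} = 1$
$\frac{f{\left(194 \right)}}{-16377} + \frac{2085}{-27201} = 1 \frac{1}{-16377} + \frac{2085}{-27201} = 1 \left(- \frac{1}{16377}\right) + 2085 \left(- \frac{1}{27201}\right) = - \frac{1}{16377} - \frac{695}{9067} = - \frac{11391082}{148490259}$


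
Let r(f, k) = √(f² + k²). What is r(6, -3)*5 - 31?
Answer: -31 + 15*√5 ≈ 2.5410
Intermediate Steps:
r(6, -3)*5 - 31 = √(6² + (-3)²)*5 - 31 = √(36 + 9)*5 - 31 = √45*5 - 31 = (3*√5)*5 - 31 = 15*√5 - 31 = -31 + 15*√5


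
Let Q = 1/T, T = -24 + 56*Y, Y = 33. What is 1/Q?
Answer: 1824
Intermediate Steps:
T = 1824 (T = -24 + 56*33 = -24 + 1848 = 1824)
Q = 1/1824 ≈ 0.00054825
1/Q = 1/(1/1824) = 1824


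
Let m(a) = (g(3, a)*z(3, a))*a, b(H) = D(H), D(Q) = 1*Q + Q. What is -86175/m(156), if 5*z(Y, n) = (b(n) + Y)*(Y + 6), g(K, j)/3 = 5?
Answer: -1915/29484 ≈ -0.064950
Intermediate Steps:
D(Q) = 2*Q (D(Q) = Q + Q = 2*Q)
b(H) = 2*H
g(K, j) = 15 (g(K, j) = 3*5 = 15)
z(Y, n) = (6 + Y)*(Y + 2*n)/5 (z(Y, n) = ((2*n + Y)*(Y + 6))/5 = ((Y + 2*n)*(6 + Y))/5 = ((6 + Y)*(Y + 2*n))/5 = (6 + Y)*(Y + 2*n)/5)
m(a) = a*(81 + 54*a) (m(a) = (15*((⅕)*3² + (6/5)*3 + 12*a/5 + (⅖)*3*a))*a = (15*((⅕)*9 + 18/5 + 12*a/5 + 6*a/5))*a = (15*(9/5 + 18/5 + 12*a/5 + 6*a/5))*a = (15*(27/5 + 18*a/5))*a = (81 + 54*a)*a = a*(81 + 54*a))
-86175/m(156) = -86175*1/(4212*(3 + 2*156)) = -86175*1/(4212*(3 + 312)) = -86175/(27*156*315) = -86175/1326780 = -86175*1/1326780 = -1915/29484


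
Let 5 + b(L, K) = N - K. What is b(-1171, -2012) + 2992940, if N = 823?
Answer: 2995770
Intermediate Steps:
b(L, K) = 818 - K (b(L, K) = -5 + (823 - K) = 818 - K)
b(-1171, -2012) + 2992940 = (818 - 1*(-2012)) + 2992940 = (818 + 2012) + 2992940 = 2830 + 2992940 = 2995770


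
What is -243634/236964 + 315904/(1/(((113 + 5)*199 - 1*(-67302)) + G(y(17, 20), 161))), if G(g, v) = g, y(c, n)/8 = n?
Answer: 3403937312613415/118482 ≈ 2.8730e+10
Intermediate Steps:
y(c, n) = 8*n
-243634/236964 + 315904/(1/(((113 + 5)*199 - 1*(-67302)) + G(y(17, 20), 161))) = -243634/236964 + 315904/(1/(((113 + 5)*199 - 1*(-67302)) + 8*20)) = -243634*1/236964 + 315904/(1/((118*199 + 67302) + 160)) = -121817/118482 + 315904/(1/((23482 + 67302) + 160)) = -121817/118482 + 315904/(1/(90784 + 160)) = -121817/118482 + 315904/(1/90944) = -121817/118482 + 315904*90944 = -121817/118482 + 28729573376 = 3403937312613415/118482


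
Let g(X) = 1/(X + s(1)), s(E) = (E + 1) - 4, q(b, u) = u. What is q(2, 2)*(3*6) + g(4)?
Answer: 73/2 ≈ 36.500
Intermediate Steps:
s(E) = -3 + E (s(E) = (1 + E) - 4 = -3 + E)
g(X) = 1/(-2 + X) (g(X) = 1/(X + (-3 + 1)) = 1/(X - 2) = 1/(-2 + X))
q(2, 2)*(3*6) + g(4) = 2*(3*6) + 1/(-2 + 4) = 2*18 + 1/2 = 36 + ½ = 73/2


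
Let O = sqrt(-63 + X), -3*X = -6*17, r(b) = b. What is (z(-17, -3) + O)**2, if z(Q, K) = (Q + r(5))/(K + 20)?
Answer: (-12 + 17*I*sqrt(29))**2/289 ≈ -28.502 - 7.6026*I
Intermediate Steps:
X = 34 (X = -(-2)*17 = -1/3*(-102) = 34)
z(Q, K) = (5 + Q)/(20 + K) (z(Q, K) = (Q + 5)/(K + 20) = (5 + Q)/(20 + K))
O = I*sqrt(29) (O = sqrt(-63 + 34) = sqrt(-29) = I*sqrt(29) ≈ 5.3852*I)
(z(-17, -3) + O)**2 = ((5 - 17)/(20 - 3) + I*sqrt(29))**2 = (-12/17 + I*sqrt(29))**2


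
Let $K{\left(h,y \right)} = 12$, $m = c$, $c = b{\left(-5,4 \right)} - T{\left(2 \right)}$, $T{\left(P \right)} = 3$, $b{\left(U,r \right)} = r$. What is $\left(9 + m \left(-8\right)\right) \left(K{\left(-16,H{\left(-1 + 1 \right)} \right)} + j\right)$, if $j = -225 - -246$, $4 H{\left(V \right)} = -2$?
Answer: $33$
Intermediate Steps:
$H{\left(V \right)} = - \frac{1}{2}$ ($H{\left(V \right)} = \frac{1}{4} \left(-2\right) = - \frac{1}{2}$)
$c = 1$ ($c = 4 - 3 = 1$)
$m = 1$
$j = 21$ ($j = -225 + 246 = 21$)
$\left(9 + m \left(-8\right)\right) \left(K{\left(-16,H{\left(-1 + 1 \right)} \right)} + j\right) = \left(9 + 1 \left(-8\right)\right) \left(12 + 21\right) = \left(9 - 8\right) 33 = 1 \cdot 33 = 33$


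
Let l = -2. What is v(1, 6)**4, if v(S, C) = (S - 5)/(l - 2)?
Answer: 1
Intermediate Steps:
v(S, C) = 5/4 - S/4 (v(S, C) = (S - 5)/(-2 - 2) = (-5 + S)/(-4) = (-5 + S)*(-1/4) = 5/4 - S/4)
v(1, 6)**4 = (5/4 - 1/4*1)**4 = (5/4 - 1/4)**4 = 1**4 = 1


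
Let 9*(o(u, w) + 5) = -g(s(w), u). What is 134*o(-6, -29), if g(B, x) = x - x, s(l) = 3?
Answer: -670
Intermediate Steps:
g(B, x) = 0
o(u, w) = -5 (o(u, w) = -5 + (-1*0)/9 = -5 + (⅑)*0 = -5 + 0 = -5)
134*o(-6, -29) = 134*(-5) = -670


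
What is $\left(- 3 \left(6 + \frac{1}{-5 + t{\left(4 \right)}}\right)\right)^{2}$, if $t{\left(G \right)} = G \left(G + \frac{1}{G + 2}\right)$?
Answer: $\frac{408321}{1225} \approx 333.32$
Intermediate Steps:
$t{\left(G \right)} = G \left(G + \frac{1}{2 + G}\right)$
$\left(- 3 \left(6 + \frac{1}{-5 + t{\left(4 \right)}}\right)\right)^{2} = \left(- 3 \left(6 + \frac{1}{-5 + \frac{4 \left(1 + 4^{2} + 2 \cdot 4\right)}{2 + 4}}\right)\right)^{2} = \left(- 3 \left(6 + \frac{1}{-5 + \frac{4 \left(1 + 16 + 8\right)}{6}}\right)\right)^{2} = \left(- 3 \left(6 + \frac{1}{-5 + 4 \cdot \frac{1}{6} \cdot 25}\right)\right)^{2} = \left(- 3 \left(6 + \frac{1}{-5 + \frac{50}{3}}\right)\right)^{2} = \left(- 3 \left(6 + \frac{1}{\frac{35}{3}}\right)\right)^{2} = \left(- 3 \left(6 + \frac{3}{35}\right)\right)^{2} = \left(\left(-3\right) \frac{213}{35}\right)^{2} = \left(- \frac{639}{35}\right)^{2} = \frac{408321}{1225}$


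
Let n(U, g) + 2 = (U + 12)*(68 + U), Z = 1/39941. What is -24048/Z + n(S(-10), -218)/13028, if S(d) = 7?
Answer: -12513409215281/13028 ≈ -9.6050e+8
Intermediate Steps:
Z = 1/39941 ≈ 2.5037e-5
n(U, g) = -2 + (12 + U)*(68 + U) (n(U, g) = -2 + (U + 12)*(68 + U) = -2 + (12 + U)*(68 + U))
-24048/Z + n(S(-10), -218)/13028 = -24048/1/39941 + (814 + 7**2 + 80*7)/13028 = -24048*39941 + (814 + 49 + 560)*(1/13028) = -960501168 + 1423*(1/13028) = -960501168 + 1423/13028 = -12513409215281/13028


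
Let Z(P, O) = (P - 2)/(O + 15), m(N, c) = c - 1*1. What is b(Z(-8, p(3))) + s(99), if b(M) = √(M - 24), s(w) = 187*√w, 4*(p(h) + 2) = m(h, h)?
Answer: 561*√11 + 2*I*√501/9 ≈ 1860.6 + 4.974*I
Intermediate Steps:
m(N, c) = -1 + c (m(N, c) = c - 1 = -1 + c)
p(h) = -9/4 + h/4 (p(h) = -2 + (-1 + h)/4 = -2 + (-¼ + h/4) = -9/4 + h/4)
Z(P, O) = (-2 + P)/(15 + O)
b(M) = √(-24 + M)
b(Z(-8, p(3))) + s(99) = √(-24 + (-2 - 8)/(15 + (-9/4 + (¼)*3))) + 187*√99 = √(-24 - 10/(15 + (-9/4 + ¾))) + 187*(3*√11) = √(-24 - 10/(15 - 3/2)) + 561*√11 = √(-24 - 10/(27/2)) + 561*√11 = √(-24 + (2/27)*(-10)) + 561*√11 = √(-24 - 20/27) + 561*√11 = √(-668/27) + 561*√11 = 2*I*√501/9 + 561*√11 = 561*√11 + 2*I*√501/9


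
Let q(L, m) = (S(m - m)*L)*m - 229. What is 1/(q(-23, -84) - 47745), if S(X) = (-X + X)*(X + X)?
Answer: -1/47974 ≈ -2.0845e-5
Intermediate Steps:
S(X) = 0 (S(X) = 0*(2*X) = 0)
q(L, m) = -229 (q(L, m) = (0*L)*m - 229 = 0*m - 229 = 0 - 229 = -229)
1/(q(-23, -84) - 47745) = 1/(-229 - 47745) = 1/(-47974) = -1/47974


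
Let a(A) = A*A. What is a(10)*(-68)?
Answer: -6800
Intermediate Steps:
a(A) = A²
a(10)*(-68) = 10²*(-68) = 100*(-68) = -6800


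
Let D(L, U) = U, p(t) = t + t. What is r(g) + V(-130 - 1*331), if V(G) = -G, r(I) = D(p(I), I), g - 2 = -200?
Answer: 263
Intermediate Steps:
p(t) = 2*t
g = -198 (g = 2 - 200 = -198)
r(I) = I
r(g) + V(-130 - 1*331) = -198 - (-130 - 1*331) = -198 - (-130 - 331) = -198 - 1*(-461) = -198 + 461 = 263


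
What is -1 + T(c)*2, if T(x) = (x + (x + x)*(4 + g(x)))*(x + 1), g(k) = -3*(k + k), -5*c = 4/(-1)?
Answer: -341/125 ≈ -2.7280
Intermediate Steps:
c = ⅘ (c = -4/(5*(-1)) = -4*(-1)/5 = -⅕*(-4) = ⅘ ≈ 0.80000)
g(k) = -6*k
T(x) = (1 + x)*(x + 2*x*(4 - 6*x)) (T(x) = (x + (x + x)*(4 - 6*x))*(x + 1) = (x + (2*x)*(4 - 6*x))*(1 + x) = (x + 2*x*(4 - 6*x))*(1 + x) = (1 + x)*(x + 2*x*(4 - 6*x)))
-1 + T(c)*2 = -1 + (3*(⅘)*(3 - 1*⅘ - 4*(⅘)²))*2 = -1 + (3*(⅘)*(3 - ⅘ - 4*16/25))*2 = -1 + (3*(⅘)*(3 - ⅘ - 64/25))*2 = -1 + (3*(⅘)*(-9/25))*2 = -1 - 108/125*2 = -1 - 216/125 = -341/125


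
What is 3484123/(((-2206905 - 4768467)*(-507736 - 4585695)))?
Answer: 3484123/35528575981332 ≈ 9.8065e-8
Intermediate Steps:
3484123/(((-2206905 - 4768467)*(-507736 - 4585695))) = 3484123/((-6975372*(-5093431))) = 3484123/35528575981332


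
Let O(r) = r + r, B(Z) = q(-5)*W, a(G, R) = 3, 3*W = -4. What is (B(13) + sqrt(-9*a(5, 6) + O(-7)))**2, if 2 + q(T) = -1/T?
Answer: -881/25 + 24*I*sqrt(41)/5 ≈ -35.24 + 30.735*I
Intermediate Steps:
W = -4/3 (W = (1/3)*(-4) = -4/3 ≈ -1.3333)
q(T) = -2 - 1/T
B(Z) = 12/5 (B(Z) = (-2 - 1/(-5))*(-4/3) = (-2 - 1*(-1/5))*(-4/3) = (-2 + 1/5)*(-4/3) = -9/5*(-4/3) = 12/5)
O(r) = 2*r
(B(13) + sqrt(-9*a(5, 6) + O(-7)))**2 = (12/5 + sqrt(-9*3 + 2*(-7)))**2 = (12/5 + sqrt(-27 - 14))**2 = (12/5 + sqrt(-41))**2 = (12/5 + I*sqrt(41))**2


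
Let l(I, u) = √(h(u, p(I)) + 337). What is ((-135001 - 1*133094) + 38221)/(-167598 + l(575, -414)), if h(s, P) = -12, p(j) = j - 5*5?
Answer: 38526422652/28089089279 + 1149370*√13/28089089279 ≈ 1.3717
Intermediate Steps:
p(j) = -25 + j (p(j) = j - 25 = -25 + j)
l(I, u) = 5*√13 (l(I, u) = √(-12 + 337) = √325 = 5*√13)
((-135001 - 1*133094) + 38221)/(-167598 + l(575, -414)) = ((-135001 - 1*133094) + 38221)/(-167598 + 5*√13) = ((-135001 - 133094) + 38221)/(-167598 + 5*√13) = (-268095 + 38221)/(-167598 + 5*√13) = -229874/(-167598 + 5*√13)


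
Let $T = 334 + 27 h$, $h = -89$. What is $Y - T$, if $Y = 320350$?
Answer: $322419$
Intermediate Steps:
$T = -2069$ ($T = 334 + 27 \left(-89\right) = 334 - 2403 = -2069$)
$Y - T = 320350 - -2069 = 320350 + 2069 = 322419$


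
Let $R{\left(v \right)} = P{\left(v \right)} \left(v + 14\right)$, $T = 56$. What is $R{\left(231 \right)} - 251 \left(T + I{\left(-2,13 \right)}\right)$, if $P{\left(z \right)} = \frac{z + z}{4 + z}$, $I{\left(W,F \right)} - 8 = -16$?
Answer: $- \frac{543618}{47} \approx -11566.0$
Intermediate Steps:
$I{\left(W,F \right)} = -8$ ($I{\left(W,F \right)} = 8 - 16 = -8$)
$P{\left(z \right)} = \frac{2 z}{4 + z}$
$R{\left(v \right)} = \frac{2 v \left(14 + v\right)}{4 + v}$ ($R{\left(v \right)} = \frac{2 v}{4 + v} \left(v + 14\right) = \frac{2 v}{4 + v} \left(14 + v\right) = \frac{2 v \left(14 + v\right)}{4 + v}$)
$R{\left(231 \right)} - 251 \left(T + I{\left(-2,13 \right)}\right) = 2 \cdot 231 \frac{1}{4 + 231} \left(14 + 231\right) - 251 \left(56 - 8\right) = 2 \cdot 231 \cdot \frac{1}{235} \cdot 245 - 12048 = \frac{22638}{47} - 12048 = - \frac{543618}{47}$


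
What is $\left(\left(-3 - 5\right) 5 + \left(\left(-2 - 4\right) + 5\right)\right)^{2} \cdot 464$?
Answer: $779984$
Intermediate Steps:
$\left(\left(-3 - 5\right) 5 + \left(\left(-2 - 4\right) + 5\right)\right)^{2} \cdot 464 = \left(\left(-8\right) 5 + \left(-6 + 5\right)\right)^{2} \cdot 464 = \left(-40 - 1\right)^{2} \cdot 464 = \left(-41\right)^{2} \cdot 464 = 1681 \cdot 464 = 779984$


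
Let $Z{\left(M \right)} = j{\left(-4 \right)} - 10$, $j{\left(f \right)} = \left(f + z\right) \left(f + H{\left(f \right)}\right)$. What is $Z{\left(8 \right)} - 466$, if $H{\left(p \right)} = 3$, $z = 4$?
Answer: $-476$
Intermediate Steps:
$j{\left(f \right)} = \left(3 + f\right) \left(4 + f\right)$ ($j{\left(f \right)} = \left(f + 4\right) \left(f + 3\right) = \left(4 + f\right) \left(3 + f\right) = \left(3 + f\right) \left(4 + f\right)$)
$Z{\left(M \right)} = -10$ ($Z{\left(M \right)} = \left(12 + \left(-4\right)^{2} + 7 \left(-4\right)\right) - 10 = \left(12 + 16 - 28\right) - 10 = 0 - 10 = -10$)
$Z{\left(8 \right)} - 466 = -10 - 466 = -476$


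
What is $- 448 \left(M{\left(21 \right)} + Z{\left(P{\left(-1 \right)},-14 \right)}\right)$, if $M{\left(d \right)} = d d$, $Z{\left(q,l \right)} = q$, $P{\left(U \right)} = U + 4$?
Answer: $-198912$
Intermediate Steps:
$P{\left(U \right)} = 4 + U$
$M{\left(d \right)} = d^{2}$
$- 448 \left(M{\left(21 \right)} + Z{\left(P{\left(-1 \right)},-14 \right)}\right) = - 448 \left(21^{2} + \left(4 - 1\right)\right) = - 448 \left(441 + 3\right) = \left(-448\right) 444 = -198912$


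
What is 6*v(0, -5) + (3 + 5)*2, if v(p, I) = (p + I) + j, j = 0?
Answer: -14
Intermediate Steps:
v(p, I) = I + p (v(p, I) = (p + I) + 0 = (I + p) + 0 = I + p)
6*v(0, -5) + (3 + 5)*2 = 6*(-5 + 0) + (3 + 5)*2 = 6*(-5) + 8*2 = -30 + 16 = -14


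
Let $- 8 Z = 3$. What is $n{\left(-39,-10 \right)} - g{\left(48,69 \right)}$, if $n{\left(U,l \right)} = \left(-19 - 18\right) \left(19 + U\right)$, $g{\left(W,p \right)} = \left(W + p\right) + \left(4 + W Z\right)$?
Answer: $637$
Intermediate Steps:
$Z = - \frac{3}{8}$ ($Z = \left(- \frac{1}{8}\right) 3 = - \frac{3}{8} \approx -0.375$)
$g{\left(W,p \right)} = 4 + p + \frac{5 W}{8}$ ($g{\left(W,p \right)} = \left(W + p\right) + \left(4 + W \left(- \frac{3}{8}\right)\right) = \left(W + p\right) - \left(-4 + \frac{3 W}{8}\right) = 4 + p + \frac{5 W}{8}$)
$n{\left(U,l \right)} = -703 - 37 U$ ($n{\left(U,l \right)} = - 37 \left(19 + U\right) = -703 - 37 U$)
$n{\left(-39,-10 \right)} - g{\left(48,69 \right)} = \left(-703 - -1443\right) - \left(4 + 69 + \frac{5}{8} \cdot 48\right) = \left(-703 + 1443\right) - \left(4 + 69 + 30\right) = 740 - 103 = 637$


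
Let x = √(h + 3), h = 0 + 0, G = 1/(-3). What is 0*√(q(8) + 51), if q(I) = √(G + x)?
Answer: 0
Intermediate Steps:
G = -⅓ ≈ -0.33333
h = 0
x = √3 (x = √(0 + 3) = √3 ≈ 1.7320)
q(I) = √(-⅓ + √3)
0*√(q(8) + 51) = 0*√(√(-3 + 9*√3)/3 + 51) = 0*√(51 + √(-3 + 9*√3)/3) = 0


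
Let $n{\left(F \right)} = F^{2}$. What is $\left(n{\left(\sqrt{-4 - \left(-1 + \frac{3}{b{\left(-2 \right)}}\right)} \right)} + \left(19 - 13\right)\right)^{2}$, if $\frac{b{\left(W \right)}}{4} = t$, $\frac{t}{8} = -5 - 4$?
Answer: $\frac{83521}{9216} \approx 9.0626$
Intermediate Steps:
$t = -72$ ($t = 8 \left(-5 - 4\right) = 8 \left(-9\right) = -72$)
$b{\left(W \right)} = -288$ ($b{\left(W \right)} = 4 \left(-72\right) = -288$)
$\left(n{\left(\sqrt{-4 - \left(-1 + \frac{3}{b{\left(-2 \right)}}\right)} \right)} + \left(19 - 13\right)\right)^{2} = \left(\left(\sqrt{-4 - \left(-1 - \frac{1}{96}\right)}\right)^{2} + \left(19 - 13\right)\right)^{2} = \left(\left(\sqrt{-4 - - \frac{97}{96}}\right)^{2} + \left(19 - 13\right)\right)^{2} = \left(\left(\sqrt{-4 + \left(\frac{1}{96} + 1\right)}\right)^{2} + 6\right)^{2} = \left(\left(\sqrt{-4 + \frac{97}{96}}\right)^{2} + 6\right)^{2} = \left(\left(\sqrt{- \frac{287}{96}}\right)^{2} + 6\right)^{2} = \left(\left(\frac{i \sqrt{1722}}{24}\right)^{2} + 6\right)^{2} = \left(- \frac{287}{96} + 6\right)^{2} = \left(\frac{289}{96}\right)^{2} = \frac{83521}{9216}$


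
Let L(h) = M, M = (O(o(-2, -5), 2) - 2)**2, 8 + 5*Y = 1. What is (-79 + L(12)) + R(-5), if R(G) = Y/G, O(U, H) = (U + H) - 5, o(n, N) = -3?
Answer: -368/25 ≈ -14.720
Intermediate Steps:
Y = -7/5 (Y = -8/5 + (1/5)*1 = -8/5 + 1/5 = -7/5 ≈ -1.4000)
O(U, H) = -5 + H + U (O(U, H) = (H + U) - 5 = -5 + H + U)
M = 64 (M = ((-5 + 2 - 3) - 2)**2 = (-6 - 2)**2 = (-8)**2 = 64)
L(h) = 64
R(G) = -7/(5*G)
(-79 + L(12)) + R(-5) = (-79 + 64) - 7/5/(-5) = -15 - 7/5*(-1/5) = -15 + 7/25 = -368/25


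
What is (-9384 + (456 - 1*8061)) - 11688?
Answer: -28677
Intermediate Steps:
(-9384 + (456 - 1*8061)) - 11688 = (-9384 + (456 - 8061)) - 11688 = (-9384 - 7605) - 11688 = -16989 - 11688 = -28677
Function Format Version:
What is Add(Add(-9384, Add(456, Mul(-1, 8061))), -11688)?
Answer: -28677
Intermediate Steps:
Add(Add(-9384, Add(456, Mul(-1, 8061))), -11688) = Add(Add(-9384, Add(456, -8061)), -11688) = Add(Add(-9384, -7605), -11688) = Add(-16989, -11688) = -28677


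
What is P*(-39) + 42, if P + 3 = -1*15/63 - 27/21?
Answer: 1529/7 ≈ 218.43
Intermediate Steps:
P = -95/21 (P = -3 + (-1*15/63 - 27/21) = -3 + (-15*1/63 - 27*1/21) = -3 + (-5/21 - 9/7) = -3 - 32/21 = -95/21 ≈ -4.5238)
P*(-39) + 42 = -95/21*(-39) + 42 = 1235/7 + 42 = 1529/7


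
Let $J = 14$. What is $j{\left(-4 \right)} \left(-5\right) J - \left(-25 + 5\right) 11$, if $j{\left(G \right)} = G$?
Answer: $500$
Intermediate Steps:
$j{\left(-4 \right)} \left(-5\right) J - \left(-25 + 5\right) 11 = \left(-4\right) \left(-5\right) 14 - \left(-25 + 5\right) 11 = 20 \cdot 14 - \left(-20\right) 11 = 280 - -220 = 280 + 220 = 500$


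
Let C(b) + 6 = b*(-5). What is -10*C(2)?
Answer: 160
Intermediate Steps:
C(b) = -6 - 5*b (C(b) = -6 + b*(-5) = -6 - 5*b)
-10*C(2) = -10*(-6 - 5*2) = -10*(-6 - 10) = -10*(-16) = 160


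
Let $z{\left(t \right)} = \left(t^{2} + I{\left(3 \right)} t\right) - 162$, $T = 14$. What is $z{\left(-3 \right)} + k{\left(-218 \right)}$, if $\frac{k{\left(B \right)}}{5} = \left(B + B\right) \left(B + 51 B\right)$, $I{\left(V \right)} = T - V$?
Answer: $24712294$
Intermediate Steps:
$I{\left(V \right)} = 14 - V$
$z{\left(t \right)} = -162 + t^{2} + 11 t$ ($z{\left(t \right)} = \left(t^{2} + \left(14 - 3\right) t\right) - 162 = \left(t^{2} + 11 t\right) - 162 = -162 + t^{2} + 11 t$)
$k{\left(B \right)} = 520 B^{2}$ ($k{\left(B \right)} = 5 \left(B + B\right) \left(B + 51 B\right) = 5 \cdot 2 B 52 B = 5 \cdot 104 B^{2} = 520 B^{2}$)
$z{\left(-3 \right)} + k{\left(-218 \right)} = \left(-162 + \left(-3\right)^{2} + 11 \left(-3\right)\right) + 520 \left(-218\right)^{2} = \left(-162 + 9 - 33\right) + 520 \cdot 47524 = -186 + 24712480 = 24712294$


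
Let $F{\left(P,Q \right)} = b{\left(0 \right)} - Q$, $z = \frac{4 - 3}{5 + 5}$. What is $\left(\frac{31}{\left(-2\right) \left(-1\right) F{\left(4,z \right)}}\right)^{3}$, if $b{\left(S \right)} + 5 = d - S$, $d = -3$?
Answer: $- \frac{3723875}{531441} \approx -7.0071$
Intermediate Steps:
$z = \frac{1}{10}$ ($z = 1 \cdot \frac{1}{10} = \frac{1}{10} \approx 0.1$)
$b{\left(S \right)} = -8 - S$ ($b{\left(S \right)} = -5 - \left(3 + S\right) = -8 - S$)
$F{\left(P,Q \right)} = -8 - Q$ ($F{\left(P,Q \right)} = \left(-8 - 0\right) - Q = \left(-8 + 0\right) - Q = -8 - Q$)
$\left(\frac{31}{\left(-2\right) \left(-1\right) F{\left(4,z \right)}}\right)^{3} = \left(\frac{31}{\left(-2\right) \left(-1\right) \left(-8 - \frac{1}{10}\right)}\right)^{3} = \left(\frac{31}{2 \left(-8 - \frac{1}{10}\right)}\right)^{3} = \left(\frac{31}{2 \left(- \frac{81}{10}\right)}\right)^{3} = \left(\frac{31}{- \frac{81}{5}}\right)^{3} = \left(31 \left(- \frac{5}{81}\right)\right)^{3} = \left(- \frac{155}{81}\right)^{3} = - \frac{3723875}{531441}$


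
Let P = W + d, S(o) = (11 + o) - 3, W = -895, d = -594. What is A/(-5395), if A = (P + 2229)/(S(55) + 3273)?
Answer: -37/899886 ≈ -4.1116e-5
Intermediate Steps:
S(o) = 8 + o
P = -1489 (P = -895 - 594 = -1489)
A = 185/834 (A = (-1489 + 2229)/((8 + 55) + 3273) = 740/(63 + 3273) = 740/3336 = 740*(1/3336) = 185/834 ≈ 0.22182)
A/(-5395) = (185/834)/(-5395) = (185/834)*(-1/5395) = -37/899886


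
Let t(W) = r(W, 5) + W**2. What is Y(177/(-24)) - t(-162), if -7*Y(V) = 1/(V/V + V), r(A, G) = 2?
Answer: -9369814/357 ≈ -26246.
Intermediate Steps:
Y(V) = -1/(7*(1 + V)) (Y(V) = -1/(7*(V/V + V)) = -1/(7*(1 + V)))
t(W) = 2 + W**2
Y(177/(-24)) - t(-162) = -1/(7 + 7*(177/(-24))) - (2 + (-162)**2) = -1/(7 + 7*(177*(-1/24))) - (2 + 26244) = -1/(7 + 7*(-59/8)) - 1*26246 = -1/(7 - 413/8) - 26246 = -1/(-357/8) - 26246 = -1*(-8/357) - 26246 = 8/357 - 26246 = -9369814/357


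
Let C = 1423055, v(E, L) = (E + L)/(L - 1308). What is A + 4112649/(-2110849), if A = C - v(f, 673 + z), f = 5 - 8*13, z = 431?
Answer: 204262514685543/143537732 ≈ 1.4231e+6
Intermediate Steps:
f = -99 (f = 5 - 104 = -99)
v(E, L) = (E + L)/(-1308 + L)
A = 96768075/68 (A = 1423055 - (-99 + (673 + 431))/(-1308 + (673 + 431)) = 1423055 - (-99 + 1104)/(-1308 + 1104) = 1423055 - 1005/(-204) = 1423055 - (-1)*1005/204 = 1423055 - 1*(-335/68) = 1423055 + 335/68 = 96768075/68 ≈ 1.4231e+6)
A + 4112649/(-2110849) = 96768075/68 + 4112649/(-2110849) = 96768075/68 + 4112649*(-1/2110849) = 96768075/68 - 4112649/2110849 = 204262514685543/143537732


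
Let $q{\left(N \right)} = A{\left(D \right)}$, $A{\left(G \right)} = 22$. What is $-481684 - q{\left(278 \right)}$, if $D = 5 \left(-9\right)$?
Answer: $-481706$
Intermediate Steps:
$D = -45$
$q{\left(N \right)} = 22$
$-481684 - q{\left(278 \right)} = -481684 - 22 = -481706$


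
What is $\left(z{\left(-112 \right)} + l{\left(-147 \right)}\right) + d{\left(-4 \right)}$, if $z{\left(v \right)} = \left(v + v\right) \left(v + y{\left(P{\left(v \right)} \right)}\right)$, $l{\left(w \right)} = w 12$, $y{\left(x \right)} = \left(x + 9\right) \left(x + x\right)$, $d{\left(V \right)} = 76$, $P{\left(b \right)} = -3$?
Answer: $31464$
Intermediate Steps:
$y{\left(x \right)} = 2 x \left(9 + x\right)$ ($y{\left(x \right)} = \left(9 + x\right) 2 x = 2 x \left(9 + x\right)$)
$l{\left(w \right)} = 12 w$
$z{\left(v \right)} = 2 v \left(-36 + v\right)$ ($z{\left(v \right)} = \left(v + v\right) \left(v + 2 \left(-3\right) \left(9 - 3\right)\right) = 2 v \left(v + 2 \left(-3\right) 6\right) = 2 v \left(v - 36\right) = 2 v \left(-36 + v\right)$)
$\left(z{\left(-112 \right)} + l{\left(-147 \right)}\right) + d{\left(-4 \right)} = \left(2 \left(-112\right) \left(-36 - 112\right) + 12 \left(-147\right)\right) + 76 = \left(2 \left(-112\right) \left(-148\right) - 1764\right) + 76 = \left(33152 - 1764\right) + 76 = 31388 + 76 = 31464$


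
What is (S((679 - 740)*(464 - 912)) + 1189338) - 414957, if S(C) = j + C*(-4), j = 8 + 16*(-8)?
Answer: 664949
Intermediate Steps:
j = -120 (j = 8 - 128 = -120)
S(C) = -120 - 4*C (S(C) = -120 + C*(-4) = -120 - 4*C)
(S((679 - 740)*(464 - 912)) + 1189338) - 414957 = ((-120 - 4*(679 - 740)*(464 - 912)) + 1189338) - 414957 = ((-120 - (-244)*(-448)) + 1189338) - 414957 = ((-120 - 4*27328) + 1189338) - 414957 = ((-120 - 109312) + 1189338) - 414957 = (-109432 + 1189338) - 414957 = 1079906 - 414957 = 664949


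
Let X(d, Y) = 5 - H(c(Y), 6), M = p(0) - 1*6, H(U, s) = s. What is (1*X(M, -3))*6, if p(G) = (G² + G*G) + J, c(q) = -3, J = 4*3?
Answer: -6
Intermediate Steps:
J = 12
p(G) = 12 + 2*G² (p(G) = (G² + G*G) + 12 = (G² + G²) + 12 = 2*G² + 12 = 12 + 2*G²)
M = 6 (M = (12 + 2*0²) - 1*6 = (12 + 2*0) - 6 = (12 + 0) - 6 = 12 - 6 = 6)
X(d, Y) = -1 (X(d, Y) = 5 - 1*6 = 5 - 6 = -1)
(1*X(M, -3))*6 = (1*(-1))*6 = -1*6 = -6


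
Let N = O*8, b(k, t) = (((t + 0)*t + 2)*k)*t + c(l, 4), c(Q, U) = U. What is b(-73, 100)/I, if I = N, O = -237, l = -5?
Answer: 18253649/474 ≈ 38510.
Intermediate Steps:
b(k, t) = 4 + k*t*(2 + t**2) (b(k, t) = (((t + 0)*t + 2)*k)*t + 4 = ((t*t + 2)*k)*t + 4 = ((t**2 + 2)*k)*t + 4 = ((2 + t**2)*k)*t + 4 = (k*(2 + t**2))*t + 4 = k*t*(2 + t**2) + 4 = 4 + k*t*(2 + t**2))
N = -1896 (N = -237*8 = -1896)
I = -1896
b(-73, 100)/I = (4 - 73*100**3 + 2*(-73)*100)/(-1896) = (4 - 73*1000000 - 14600)*(-1/1896) = (4 - 73000000 - 14600)*(-1/1896) = -73014596*(-1/1896) = 18253649/474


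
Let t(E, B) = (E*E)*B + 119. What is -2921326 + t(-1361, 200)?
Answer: 367542993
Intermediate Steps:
t(E, B) = 119 + B*E² (t(E, B) = E²*B + 119 = B*E² + 119 = 119 + B*E²)
-2921326 + t(-1361, 200) = -2921326 + (119 + 200*(-1361)²) = -2921326 + (119 + 200*1852321) = -2921326 + (119 + 370464200) = -2921326 + 370464319 = 367542993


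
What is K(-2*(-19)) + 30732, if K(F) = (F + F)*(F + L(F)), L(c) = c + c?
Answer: 39396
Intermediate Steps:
L(c) = 2*c
K(F) = 6*F² (K(F) = (F + F)*(F + 2*F) = (2*F)*(3*F) = 6*F²)
K(-2*(-19)) + 30732 = 6*(-2*(-19))² + 30732 = 6*38² + 30732 = 6*1444 + 30732 = 8664 + 30732 = 39396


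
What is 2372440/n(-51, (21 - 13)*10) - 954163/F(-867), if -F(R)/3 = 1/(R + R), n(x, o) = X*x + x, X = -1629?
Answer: -309394970024/561 ≈ -5.5151e+8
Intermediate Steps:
n(x, o) = -1628*x (n(x, o) = -1629*x + x = -1628*x)
F(R) = -3/(2*R) (F(R) = -3/(R + R) = -3*1/(2*R) = -3/(2*R))
2372440/n(-51, (21 - 13)*10) - 954163/F(-867) = 2372440/((-1628*(-51))) - 954163/((-3/2/(-867))) = 2372440/83028 - 954163/((-3/2*(-1/867))) = 2372440*(1/83028) - 954163/1/578 = 16030/561 - 954163*578 = 16030/561 - 551506214 = -309394970024/561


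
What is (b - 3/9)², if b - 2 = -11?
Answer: 784/9 ≈ 87.111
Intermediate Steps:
b = -9 (b = 2 - 11 = -9)
(b - 3/9)² = (-9 - 3/9)² = (-9 - 3*⅑)² = (-9 - ⅓)² = (-28/3)² = 784/9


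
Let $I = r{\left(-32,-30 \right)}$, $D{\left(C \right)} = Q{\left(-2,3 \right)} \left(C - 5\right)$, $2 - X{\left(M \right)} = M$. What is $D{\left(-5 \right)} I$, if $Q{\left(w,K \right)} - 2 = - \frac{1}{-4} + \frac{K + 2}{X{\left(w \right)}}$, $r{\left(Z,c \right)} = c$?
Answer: $1050$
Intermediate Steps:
$X{\left(M \right)} = 2 - M$
$Q{\left(w,K \right)} = \frac{9}{4} + \frac{2 + K}{2 - w}$ ($Q{\left(w,K \right)} = 2 + \left(- \frac{1}{-4} + \frac{K + 2}{2 - w}\right) = 2 + \left(\left(-1\right) \left(- \frac{1}{4}\right) + \frac{2 + K}{2 - w}\right) = 2 + \left(\frac{1}{4} + \frac{2 + K}{2 - w}\right) = \frac{9}{4} + \frac{2 + K}{2 - w}$)
$D{\left(C \right)} = - \frac{35}{2} + \frac{7 C}{2}$ ($D{\left(C \right)} = \frac{-26 - 12 + 9 \left(-2\right)}{4 \left(-2 - 2\right)} \left(C - 5\right) = \frac{-26 - 12 - 18}{4 \left(-4\right)} \left(-5 + C\right) = \frac{1}{4} \left(- \frac{1}{4}\right) \left(-56\right) \left(-5 + C\right) = \frac{7 \left(-5 + C\right)}{2} = - \frac{35}{2} + \frac{7 C}{2}$)
$I = -30$
$D{\left(-5 \right)} I = \left(- \frac{35}{2} + \frac{7}{2} \left(-5\right)\right) \left(-30\right) = \left(- \frac{35}{2} - \frac{35}{2}\right) \left(-30\right) = \left(-35\right) \left(-30\right) = 1050$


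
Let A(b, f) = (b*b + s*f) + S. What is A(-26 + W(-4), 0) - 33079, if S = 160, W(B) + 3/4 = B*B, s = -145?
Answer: -524855/16 ≈ -32803.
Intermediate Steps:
W(B) = -¾ + B² (W(B) = -¾ + B*B = -¾ + B²)
A(b, f) = 160 + b² - 145*f (A(b, f) = (b*b - 145*f) + 160 = (b² - 145*f) + 160 = 160 + b² - 145*f)
A(-26 + W(-4), 0) - 33079 = (160 + (-26 + (-¾ + (-4)²))² - 145*0) - 33079 = (160 + (-26 + (-¾ + 16))² + 0) - 33079 = (160 + (-26 + 61/4)² + 0) - 33079 = (160 + (-43/4)² + 0) - 33079 = (160 + 1849/16 + 0) - 33079 = 4409/16 - 33079 = -524855/16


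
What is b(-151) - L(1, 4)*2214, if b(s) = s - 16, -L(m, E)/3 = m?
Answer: 6475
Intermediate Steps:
L(m, E) = -3*m
b(s) = -16 + s
b(-151) - L(1, 4)*2214 = (-16 - 151) - (-3*1)*2214 = -167 - (-3)*2214 = -167 - 1*(-6642) = -167 + 6642 = 6475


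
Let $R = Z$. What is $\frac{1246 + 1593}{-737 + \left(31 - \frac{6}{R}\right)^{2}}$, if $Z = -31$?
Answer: $\frac{2728279}{226832} \approx 12.028$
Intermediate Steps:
$R = -31$
$\frac{1246 + 1593}{-737 + \left(31 - \frac{6}{R}\right)^{2}} = \frac{1246 + 1593}{-737 + \left(31 - \frac{6}{-31}\right)^{2}} = \frac{2839}{-737 + \left(31 - - \frac{6}{31}\right)^{2}} = \frac{2839}{-737 + \left(31 + \frac{6}{31}\right)^{2}} = \frac{2839}{-737 + \left(\frac{967}{31}\right)^{2}} = \frac{2839}{-737 + \frac{935089}{961}} = \frac{2839}{\frac{226832}{961}} = 2839 \cdot \frac{961}{226832} = \frac{2728279}{226832}$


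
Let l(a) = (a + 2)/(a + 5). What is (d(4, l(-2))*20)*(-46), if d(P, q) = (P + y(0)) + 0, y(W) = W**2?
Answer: -3680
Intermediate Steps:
l(a) = (2 + a)/(5 + a)
d(P, q) = P (d(P, q) = (P + 0**2) + 0 = (P + 0) + 0 = P + 0 = P)
(d(4, l(-2))*20)*(-46) = (4*20)*(-46) = 80*(-46) = -3680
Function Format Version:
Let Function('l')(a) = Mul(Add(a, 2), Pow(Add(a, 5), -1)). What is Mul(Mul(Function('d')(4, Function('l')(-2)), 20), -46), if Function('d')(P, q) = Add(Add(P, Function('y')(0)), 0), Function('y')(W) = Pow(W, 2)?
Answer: -3680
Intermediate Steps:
Function('l')(a) = Mul(Pow(Add(5, a), -1), Add(2, a)) (Function('l')(a) = Mul(Add(2, a), Pow(Add(5, a), -1)) = Mul(Pow(Add(5, a), -1), Add(2, a)))
Function('d')(P, q) = P (Function('d')(P, q) = Add(Add(P, Pow(0, 2)), 0) = Add(Add(P, 0), 0) = Add(P, 0) = P)
Mul(Mul(Function('d')(4, Function('l')(-2)), 20), -46) = Mul(Mul(4, 20), -46) = Mul(80, -46) = -3680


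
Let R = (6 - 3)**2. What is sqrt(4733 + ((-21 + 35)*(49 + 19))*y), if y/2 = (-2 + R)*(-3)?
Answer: I*sqrt(35251) ≈ 187.75*I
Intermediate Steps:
R = 9 (R = 3**2 = 9)
y = -42 (y = 2*((-2 + 9)*(-3)) = 2*(7*(-3)) = 2*(-21) = -42)
sqrt(4733 + ((-21 + 35)*(49 + 19))*y) = sqrt(4733 + ((-21 + 35)*(49 + 19))*(-42)) = sqrt(4733 + (14*68)*(-42)) = sqrt(4733 + 952*(-42)) = sqrt(4733 - 39984) = sqrt(-35251) = I*sqrt(35251)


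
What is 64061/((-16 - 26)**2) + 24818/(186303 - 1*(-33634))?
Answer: 14133163109/387968868 ≈ 36.429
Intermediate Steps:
64061/((-16 - 26)**2) + 24818/(186303 - 1*(-33634)) = 64061/((-42)**2) + 24818/(186303 + 33634) = 64061/1764 + 24818/219937 = 14133163109/387968868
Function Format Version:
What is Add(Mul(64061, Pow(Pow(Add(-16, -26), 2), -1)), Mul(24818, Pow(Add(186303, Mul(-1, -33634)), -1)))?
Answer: Rational(14133163109, 387968868) ≈ 36.429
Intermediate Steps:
Add(Mul(64061, Pow(Pow(Add(-16, -26), 2), -1)), Mul(24818, Pow(Add(186303, Mul(-1, -33634)), -1))) = Add(Mul(64061, Pow(Pow(-42, 2), -1)), Mul(24818, Pow(Add(186303, 33634), -1))) = Add(Mul(64061, Pow(1764, -1)), Mul(24818, Pow(219937, -1))) = Add(Mul(64061, Rational(1, 1764)), Mul(24818, Rational(1, 219937))) = Add(Rational(64061, 1764), Rational(24818, 219937)) = Rational(14133163109, 387968868)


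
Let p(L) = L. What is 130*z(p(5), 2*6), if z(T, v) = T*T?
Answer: 3250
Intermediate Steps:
z(T, v) = T**2
130*z(p(5), 2*6) = 130*5**2 = 130*25 = 3250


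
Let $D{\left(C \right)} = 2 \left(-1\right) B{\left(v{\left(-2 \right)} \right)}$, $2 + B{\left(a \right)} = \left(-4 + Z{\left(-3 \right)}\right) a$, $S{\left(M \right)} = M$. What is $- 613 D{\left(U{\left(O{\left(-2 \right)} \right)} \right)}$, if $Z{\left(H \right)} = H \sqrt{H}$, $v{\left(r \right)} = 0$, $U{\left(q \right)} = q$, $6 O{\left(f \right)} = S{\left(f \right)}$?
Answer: $-2452$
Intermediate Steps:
$O{\left(f \right)} = \frac{f}{6}$
$Z{\left(H \right)} = H^{\frac{3}{2}}$
$B{\left(a \right)} = -2 + a \left(-4 - 3 i \sqrt{3}\right)$ ($B{\left(a \right)} = -2 + \left(-4 + \left(-3\right)^{\frac{3}{2}}\right) a = -2 + \left(-4 - 3 i \sqrt{3}\right) a = -2 + a \left(-4 - 3 i \sqrt{3}\right)$)
$D{\left(C \right)} = 4$ ($D{\left(C \right)} = 2 \left(-1\right) \left(-2 - 0 - 3 i 0 \sqrt{3}\right) = - 2 \left(-2 + 0 + 0\right) = \left(-2\right) \left(-2\right) = 4$)
$- 613 D{\left(U{\left(O{\left(-2 \right)} \right)} \right)} = \left(-613\right) 4 = -2452$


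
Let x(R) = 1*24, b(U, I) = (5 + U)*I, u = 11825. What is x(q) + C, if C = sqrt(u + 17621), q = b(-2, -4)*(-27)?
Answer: 24 + sqrt(29446) ≈ 195.60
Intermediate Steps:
b(U, I) = I*(5 + U)
q = 324 (q = -4*(5 - 2)*(-27) = -4*3*(-27) = -12*(-27) = 324)
x(R) = 24
C = sqrt(29446) (C = sqrt(11825 + 17621) = sqrt(29446) ≈ 171.60)
x(q) + C = 24 + sqrt(29446)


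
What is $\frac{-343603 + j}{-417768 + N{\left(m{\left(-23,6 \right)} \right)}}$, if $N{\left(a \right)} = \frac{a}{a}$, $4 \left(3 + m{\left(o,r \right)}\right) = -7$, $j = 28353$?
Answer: $\frac{315250}{417767} \approx 0.75461$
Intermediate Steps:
$m{\left(o,r \right)} = - \frac{19}{4}$ ($m{\left(o,r \right)} = -3 + \frac{1}{4} \left(-7\right) = -3 - \frac{7}{4} = - \frac{19}{4}$)
$N{\left(a \right)} = 1$
$\frac{-343603 + j}{-417768 + N{\left(m{\left(-23,6 \right)} \right)}} = \frac{-343603 + 28353}{-417768 + 1} = - \frac{315250}{-417767} = \left(-315250\right) \left(- \frac{1}{417767}\right) = \frac{315250}{417767}$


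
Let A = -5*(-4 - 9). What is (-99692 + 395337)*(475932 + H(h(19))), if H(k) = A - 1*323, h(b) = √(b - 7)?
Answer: 140630639730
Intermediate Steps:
A = 65 (A = -5*(-13) = 65)
h(b) = √(-7 + b)
H(k) = -258 (H(k) = 65 - 1*323 = 65 - 323 = -258)
(-99692 + 395337)*(475932 + H(h(19))) = (-99692 + 395337)*(475932 - 258) = 295645*475674 = 140630639730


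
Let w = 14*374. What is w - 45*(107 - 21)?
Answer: 1366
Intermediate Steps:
w = 5236
w - 45*(107 - 21) = 5236 - 45*(107 - 21) = 5236 - 45*86 = 5236 - 3870 = 1366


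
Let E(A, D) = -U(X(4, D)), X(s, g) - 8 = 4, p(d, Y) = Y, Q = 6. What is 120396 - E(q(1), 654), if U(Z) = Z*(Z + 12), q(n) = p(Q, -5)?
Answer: 120684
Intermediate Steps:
X(s, g) = 12 (X(s, g) = 8 + 4 = 12)
q(n) = -5
U(Z) = Z*(12 + Z)
E(A, D) = -288 (E(A, D) = -12*(12 + 12) = -12*24 = -1*288 = -288)
120396 - E(q(1), 654) = 120396 - 1*(-288) = 120396 + 288 = 120684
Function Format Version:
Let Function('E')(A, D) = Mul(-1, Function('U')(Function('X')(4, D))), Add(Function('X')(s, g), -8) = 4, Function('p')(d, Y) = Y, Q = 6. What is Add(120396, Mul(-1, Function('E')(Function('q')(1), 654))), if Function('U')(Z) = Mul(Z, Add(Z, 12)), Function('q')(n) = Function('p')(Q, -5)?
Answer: 120684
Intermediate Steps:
Function('X')(s, g) = 12 (Function('X')(s, g) = Add(8, 4) = 12)
Function('q')(n) = -5
Function('U')(Z) = Mul(Z, Add(12, Z))
Function('E')(A, D) = -288 (Function('E')(A, D) = Mul(-1, Mul(12, Add(12, 12))) = Mul(-1, Mul(12, 24)) = Mul(-1, 288) = -288)
Add(120396, Mul(-1, Function('E')(Function('q')(1), 654))) = Add(120396, Mul(-1, -288)) = Add(120396, 288) = 120684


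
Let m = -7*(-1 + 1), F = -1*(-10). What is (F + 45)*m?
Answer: 0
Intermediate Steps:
F = 10
m = 0 (m = -7*0 = 0)
(F + 45)*m = (10 + 45)*0 = 55*0 = 0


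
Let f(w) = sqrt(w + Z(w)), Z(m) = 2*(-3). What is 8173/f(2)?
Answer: -8173*I/2 ≈ -4086.5*I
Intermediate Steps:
Z(m) = -6
f(w) = sqrt(-6 + w) (f(w) = sqrt(w - 6) = sqrt(-6 + w))
8173/f(2) = 8173/(sqrt(-6 + 2)) = 8173/(sqrt(-4)) = 8173/((2*I)) = 8173*(-I/2) = -8173*I/2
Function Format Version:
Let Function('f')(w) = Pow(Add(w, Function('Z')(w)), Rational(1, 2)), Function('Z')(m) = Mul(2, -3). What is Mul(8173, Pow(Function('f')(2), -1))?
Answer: Mul(Rational(-8173, 2), I) ≈ Mul(-4086.5, I)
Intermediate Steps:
Function('Z')(m) = -6
Function('f')(w) = Pow(Add(-6, w), Rational(1, 2)) (Function('f')(w) = Pow(Add(w, -6), Rational(1, 2)) = Pow(Add(-6, w), Rational(1, 2)))
Mul(8173, Pow(Function('f')(2), -1)) = Mul(8173, Pow(Pow(Add(-6, 2), Rational(1, 2)), -1)) = Mul(8173, Pow(Pow(-4, Rational(1, 2)), -1)) = Mul(8173, Pow(Mul(2, I), -1)) = Mul(8173, Mul(Rational(-1, 2), I)) = Mul(Rational(-8173, 2), I)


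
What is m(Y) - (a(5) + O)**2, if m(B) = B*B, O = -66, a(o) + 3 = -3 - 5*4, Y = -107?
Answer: 2985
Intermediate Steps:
a(o) = -26 (a(o) = -3 + (-3 - 5*4) = -3 + (-3 - 20) = -3 - 23 = -26)
m(B) = B**2
m(Y) - (a(5) + O)**2 = (-107)**2 - (-26 - 66)**2 = 11449 - 1*(-92)**2 = 11449 - 1*8464 = 11449 - 8464 = 2985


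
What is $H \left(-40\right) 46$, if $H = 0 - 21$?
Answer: $38640$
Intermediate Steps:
$H = -21$ ($H = 0 - 21 = -21$)
$H \left(-40\right) 46 = \left(-21\right) \left(-40\right) 46 = 840 \cdot 46 = 38640$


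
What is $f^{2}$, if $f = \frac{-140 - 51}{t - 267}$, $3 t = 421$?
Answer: $\frac{328329}{144400} \approx 2.2737$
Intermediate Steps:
$t = \frac{421}{3}$ ($t = \frac{1}{3} \cdot 421 = \frac{421}{3} \approx 140.33$)
$f = \frac{573}{380}$ ($f = \frac{-140 - 51}{\frac{421}{3} - 267} = - \frac{191}{- \frac{380}{3}} = \left(-191\right) \left(- \frac{3}{380}\right) = \frac{573}{380} \approx 1.5079$)
$f^{2} = \left(\frac{573}{380}\right)^{2} = \frac{328329}{144400}$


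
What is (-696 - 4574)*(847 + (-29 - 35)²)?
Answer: -26049610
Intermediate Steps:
(-696 - 4574)*(847 + (-29 - 35)²) = -5270*(847 + (-64)²) = -5270*(847 + 4096) = -5270*4943 = -26049610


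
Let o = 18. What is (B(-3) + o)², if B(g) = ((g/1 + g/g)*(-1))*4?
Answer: 676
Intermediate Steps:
B(g) = -4 - 4*g (B(g) = ((g*1 + 1)*(-1))*4 = ((g + 1)*(-1))*4 = ((1 + g)*(-1))*4 = (-1 - g)*4 = -4 - 4*g)
(B(-3) + o)² = ((-4 - 4*(-3)) + 18)² = ((-4 + 12) + 18)² = (8 + 18)² = 26² = 676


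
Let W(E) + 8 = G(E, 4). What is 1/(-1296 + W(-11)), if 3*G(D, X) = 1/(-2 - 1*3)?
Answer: -15/19561 ≈ -0.00076683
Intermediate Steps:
G(D, X) = -1/15 (G(D, X) = 1/(3*(-2 - 1*3)) = 1/(3*(-2 - 3)) = (⅓)/(-5) = (⅓)*(-⅕) = -1/15)
W(E) = -121/15 (W(E) = -8 - 1/15 = -121/15)
1/(-1296 + W(-11)) = 1/(-1296 - 121/15) = 1/(-19561/15) = -15/19561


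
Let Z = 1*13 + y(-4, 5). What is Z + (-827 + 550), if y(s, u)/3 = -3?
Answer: -273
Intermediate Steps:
y(s, u) = -9 (y(s, u) = 3*(-3) = -9)
Z = 4 (Z = 1*13 - 9 = 13 - 9 = 4)
Z + (-827 + 550) = 4 + (-827 + 550) = 4 - 277 = -273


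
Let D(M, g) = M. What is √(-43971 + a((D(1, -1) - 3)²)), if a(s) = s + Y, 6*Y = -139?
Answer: I*√1583646/6 ≈ 209.74*I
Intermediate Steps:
Y = -139/6 (Y = (⅙)*(-139) = -139/6 ≈ -23.167)
a(s) = -139/6 + s (a(s) = s - 139/6 = -139/6 + s)
√(-43971 + a((D(1, -1) - 3)²)) = √(-43971 + (-139/6 + (1 - 3)²)) = √(-43971 + (-139/6 + (-2)²)) = √(-43971 + (-139/6 + 4)) = √(-43971 - 115/6) = √(-263941/6) = I*√1583646/6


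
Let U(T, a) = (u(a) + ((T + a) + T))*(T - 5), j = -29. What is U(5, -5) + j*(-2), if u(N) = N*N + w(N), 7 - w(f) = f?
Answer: 58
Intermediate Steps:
w(f) = 7 - f
u(N) = 7 + N**2 - N (u(N) = N*N + (7 - N) = N**2 + (7 - N) = 7 + N**2 - N)
U(T, a) = (-5 + T)*(7 + a**2 + 2*T) (U(T, a) = ((7 + a**2 - a) + ((T + a) + T))*(T - 5) = ((7 + a**2 - a) + (a + 2*T))*(-5 + T) = (7 + a**2 + 2*T)*(-5 + T) = (-5 + T)*(7 + a**2 + 2*T))
U(5, -5) + j*(-2) = (-35 - 5*(-5)**2 - 3*5 + 2*5**2 + 5*(-5)**2) - 29*(-2) = (-35 - 5*25 - 15 + 2*25 + 5*25) + 58 = (-35 - 125 - 15 + 50 + 125) + 58 = 0 + 58 = 58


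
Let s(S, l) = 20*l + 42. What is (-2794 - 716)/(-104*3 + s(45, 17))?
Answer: -351/7 ≈ -50.143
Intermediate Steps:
s(S, l) = 42 + 20*l
(-2794 - 716)/(-104*3 + s(45, 17)) = (-2794 - 716)/(-104*3 + (42 + 20*17)) = -3510/(-312 + (42 + 340)) = -3510/(-312 + 382) = -3510/70 = -3510*1/70 = -351/7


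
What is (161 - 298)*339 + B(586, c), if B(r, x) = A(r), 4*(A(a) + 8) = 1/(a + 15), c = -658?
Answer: -111668203/2404 ≈ -46451.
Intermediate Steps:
A(a) = -8 + 1/(4*(15 + a)) (A(a) = -8 + 1/(4*(a + 15)) = -8 + 1/(4*(15 + a)))
B(r, x) = (-479 - 32*r)/(4*(15 + r))
(161 - 298)*339 + B(586, c) = (161 - 298)*339 + (-479 - 32*586)/(4*(15 + 586)) = -137*339 + (¼)*(-479 - 18752)/601 = -46443 + (¼)*(1/601)*(-19231) = -46443 - 19231/2404 = -111668203/2404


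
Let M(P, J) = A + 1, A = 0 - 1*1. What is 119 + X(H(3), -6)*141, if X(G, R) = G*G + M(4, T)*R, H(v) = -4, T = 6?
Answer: 2375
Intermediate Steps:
A = -1 (A = 0 - 1 = -1)
M(P, J) = 0 (M(P, J) = -1 + 1 = 0)
X(G, R) = G² (X(G, R) = G*G + 0*R = G² + 0 = G²)
119 + X(H(3), -6)*141 = 119 + (-4)²*141 = 119 + 16*141 = 119 + 2256 = 2375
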